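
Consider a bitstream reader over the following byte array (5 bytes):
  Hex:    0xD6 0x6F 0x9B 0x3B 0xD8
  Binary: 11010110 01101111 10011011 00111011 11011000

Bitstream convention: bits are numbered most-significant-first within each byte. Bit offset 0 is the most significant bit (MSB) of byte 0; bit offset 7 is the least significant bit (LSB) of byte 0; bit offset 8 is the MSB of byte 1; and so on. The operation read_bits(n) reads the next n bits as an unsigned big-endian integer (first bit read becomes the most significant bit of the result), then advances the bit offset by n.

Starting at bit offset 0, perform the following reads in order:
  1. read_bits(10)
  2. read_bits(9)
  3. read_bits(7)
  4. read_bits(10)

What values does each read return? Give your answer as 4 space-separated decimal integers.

Read 1: bits[0:10] width=10 -> value=857 (bin 1101011001); offset now 10 = byte 1 bit 2; 30 bits remain
Read 2: bits[10:19] width=9 -> value=380 (bin 101111100); offset now 19 = byte 2 bit 3; 21 bits remain
Read 3: bits[19:26] width=7 -> value=108 (bin 1101100); offset now 26 = byte 3 bit 2; 14 bits remain
Read 4: bits[26:36] width=10 -> value=957 (bin 1110111101); offset now 36 = byte 4 bit 4; 4 bits remain

Answer: 857 380 108 957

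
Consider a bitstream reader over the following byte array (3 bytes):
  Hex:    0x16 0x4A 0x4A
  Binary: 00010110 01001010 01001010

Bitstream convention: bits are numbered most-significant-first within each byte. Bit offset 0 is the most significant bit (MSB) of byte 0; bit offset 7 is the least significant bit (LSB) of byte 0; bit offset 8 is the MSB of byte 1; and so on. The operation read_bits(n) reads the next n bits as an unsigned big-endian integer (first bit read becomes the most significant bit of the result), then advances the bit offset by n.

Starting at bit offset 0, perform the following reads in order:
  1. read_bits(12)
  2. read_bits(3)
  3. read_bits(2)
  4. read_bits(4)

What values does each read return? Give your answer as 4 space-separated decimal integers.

Answer: 356 5 0 9

Derivation:
Read 1: bits[0:12] width=12 -> value=356 (bin 000101100100); offset now 12 = byte 1 bit 4; 12 bits remain
Read 2: bits[12:15] width=3 -> value=5 (bin 101); offset now 15 = byte 1 bit 7; 9 bits remain
Read 3: bits[15:17] width=2 -> value=0 (bin 00); offset now 17 = byte 2 bit 1; 7 bits remain
Read 4: bits[17:21] width=4 -> value=9 (bin 1001); offset now 21 = byte 2 bit 5; 3 bits remain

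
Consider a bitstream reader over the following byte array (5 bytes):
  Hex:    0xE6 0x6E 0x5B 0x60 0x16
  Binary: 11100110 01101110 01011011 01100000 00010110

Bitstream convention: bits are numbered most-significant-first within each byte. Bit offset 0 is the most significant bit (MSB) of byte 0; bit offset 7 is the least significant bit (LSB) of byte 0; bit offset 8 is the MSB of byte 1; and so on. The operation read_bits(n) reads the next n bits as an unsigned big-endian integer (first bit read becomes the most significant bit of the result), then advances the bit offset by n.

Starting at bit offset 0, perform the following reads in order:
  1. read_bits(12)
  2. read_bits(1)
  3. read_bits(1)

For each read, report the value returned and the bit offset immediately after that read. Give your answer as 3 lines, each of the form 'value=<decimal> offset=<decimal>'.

Read 1: bits[0:12] width=12 -> value=3686 (bin 111001100110); offset now 12 = byte 1 bit 4; 28 bits remain
Read 2: bits[12:13] width=1 -> value=1 (bin 1); offset now 13 = byte 1 bit 5; 27 bits remain
Read 3: bits[13:14] width=1 -> value=1 (bin 1); offset now 14 = byte 1 bit 6; 26 bits remain

Answer: value=3686 offset=12
value=1 offset=13
value=1 offset=14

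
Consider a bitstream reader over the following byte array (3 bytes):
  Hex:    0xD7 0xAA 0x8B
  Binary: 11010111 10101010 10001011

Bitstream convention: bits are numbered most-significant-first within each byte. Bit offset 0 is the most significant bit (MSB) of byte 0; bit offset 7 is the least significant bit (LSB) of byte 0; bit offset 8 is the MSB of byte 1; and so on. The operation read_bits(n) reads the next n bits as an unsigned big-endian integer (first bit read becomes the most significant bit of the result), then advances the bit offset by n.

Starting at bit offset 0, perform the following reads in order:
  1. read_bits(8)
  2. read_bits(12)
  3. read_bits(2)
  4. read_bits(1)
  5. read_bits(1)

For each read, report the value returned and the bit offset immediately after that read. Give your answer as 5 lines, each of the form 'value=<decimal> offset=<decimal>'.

Answer: value=215 offset=8
value=2728 offset=20
value=2 offset=22
value=1 offset=23
value=1 offset=24

Derivation:
Read 1: bits[0:8] width=8 -> value=215 (bin 11010111); offset now 8 = byte 1 bit 0; 16 bits remain
Read 2: bits[8:20] width=12 -> value=2728 (bin 101010101000); offset now 20 = byte 2 bit 4; 4 bits remain
Read 3: bits[20:22] width=2 -> value=2 (bin 10); offset now 22 = byte 2 bit 6; 2 bits remain
Read 4: bits[22:23] width=1 -> value=1 (bin 1); offset now 23 = byte 2 bit 7; 1 bits remain
Read 5: bits[23:24] width=1 -> value=1 (bin 1); offset now 24 = byte 3 bit 0; 0 bits remain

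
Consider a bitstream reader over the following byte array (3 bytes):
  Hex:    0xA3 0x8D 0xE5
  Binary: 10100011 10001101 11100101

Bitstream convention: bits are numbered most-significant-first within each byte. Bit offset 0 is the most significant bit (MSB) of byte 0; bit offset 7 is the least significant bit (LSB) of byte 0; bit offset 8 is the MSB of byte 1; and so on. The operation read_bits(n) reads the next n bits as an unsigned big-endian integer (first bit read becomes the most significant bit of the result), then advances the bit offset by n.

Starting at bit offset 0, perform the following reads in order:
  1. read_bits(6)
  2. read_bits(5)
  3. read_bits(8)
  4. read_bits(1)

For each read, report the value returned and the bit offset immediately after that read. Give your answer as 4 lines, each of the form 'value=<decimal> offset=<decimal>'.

Read 1: bits[0:6] width=6 -> value=40 (bin 101000); offset now 6 = byte 0 bit 6; 18 bits remain
Read 2: bits[6:11] width=5 -> value=28 (bin 11100); offset now 11 = byte 1 bit 3; 13 bits remain
Read 3: bits[11:19] width=8 -> value=111 (bin 01101111); offset now 19 = byte 2 bit 3; 5 bits remain
Read 4: bits[19:20] width=1 -> value=0 (bin 0); offset now 20 = byte 2 bit 4; 4 bits remain

Answer: value=40 offset=6
value=28 offset=11
value=111 offset=19
value=0 offset=20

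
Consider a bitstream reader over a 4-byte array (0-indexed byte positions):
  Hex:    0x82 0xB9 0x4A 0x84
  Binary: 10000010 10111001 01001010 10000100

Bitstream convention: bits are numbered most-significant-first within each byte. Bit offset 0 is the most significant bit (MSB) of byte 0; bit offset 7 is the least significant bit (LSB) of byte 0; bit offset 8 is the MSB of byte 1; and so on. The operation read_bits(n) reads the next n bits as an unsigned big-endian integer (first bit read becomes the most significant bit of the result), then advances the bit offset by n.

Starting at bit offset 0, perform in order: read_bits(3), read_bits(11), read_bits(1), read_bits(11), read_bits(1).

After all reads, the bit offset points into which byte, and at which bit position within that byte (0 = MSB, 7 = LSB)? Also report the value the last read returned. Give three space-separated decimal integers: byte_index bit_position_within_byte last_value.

Answer: 3 3 0

Derivation:
Read 1: bits[0:3] width=3 -> value=4 (bin 100); offset now 3 = byte 0 bit 3; 29 bits remain
Read 2: bits[3:14] width=11 -> value=174 (bin 00010101110); offset now 14 = byte 1 bit 6; 18 bits remain
Read 3: bits[14:15] width=1 -> value=0 (bin 0); offset now 15 = byte 1 bit 7; 17 bits remain
Read 4: bits[15:26] width=11 -> value=1322 (bin 10100101010); offset now 26 = byte 3 bit 2; 6 bits remain
Read 5: bits[26:27] width=1 -> value=0 (bin 0); offset now 27 = byte 3 bit 3; 5 bits remain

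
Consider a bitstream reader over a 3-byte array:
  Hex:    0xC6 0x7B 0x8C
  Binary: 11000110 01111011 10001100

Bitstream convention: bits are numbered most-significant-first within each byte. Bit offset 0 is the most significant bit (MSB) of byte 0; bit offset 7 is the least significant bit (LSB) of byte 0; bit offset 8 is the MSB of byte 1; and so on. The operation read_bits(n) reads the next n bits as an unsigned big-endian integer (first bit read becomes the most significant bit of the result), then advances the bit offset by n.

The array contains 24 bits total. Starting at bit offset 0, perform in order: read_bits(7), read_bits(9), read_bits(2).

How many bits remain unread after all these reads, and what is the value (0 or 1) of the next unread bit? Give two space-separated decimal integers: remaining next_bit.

Answer: 6 0

Derivation:
Read 1: bits[0:7] width=7 -> value=99 (bin 1100011); offset now 7 = byte 0 bit 7; 17 bits remain
Read 2: bits[7:16] width=9 -> value=123 (bin 001111011); offset now 16 = byte 2 bit 0; 8 bits remain
Read 3: bits[16:18] width=2 -> value=2 (bin 10); offset now 18 = byte 2 bit 2; 6 bits remain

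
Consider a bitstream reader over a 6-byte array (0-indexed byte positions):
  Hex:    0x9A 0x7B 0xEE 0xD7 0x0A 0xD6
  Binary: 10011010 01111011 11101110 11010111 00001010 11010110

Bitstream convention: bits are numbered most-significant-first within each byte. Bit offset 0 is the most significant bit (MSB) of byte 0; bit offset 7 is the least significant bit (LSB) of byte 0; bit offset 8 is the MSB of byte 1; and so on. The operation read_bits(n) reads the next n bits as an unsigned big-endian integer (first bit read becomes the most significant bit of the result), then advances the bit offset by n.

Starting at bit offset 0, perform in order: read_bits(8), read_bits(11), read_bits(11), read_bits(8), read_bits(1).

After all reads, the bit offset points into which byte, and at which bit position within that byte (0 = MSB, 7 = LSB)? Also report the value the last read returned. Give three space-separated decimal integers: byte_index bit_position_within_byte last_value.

Read 1: bits[0:8] width=8 -> value=154 (bin 10011010); offset now 8 = byte 1 bit 0; 40 bits remain
Read 2: bits[8:19] width=11 -> value=991 (bin 01111011111); offset now 19 = byte 2 bit 3; 29 bits remain
Read 3: bits[19:30] width=11 -> value=949 (bin 01110110101); offset now 30 = byte 3 bit 6; 18 bits remain
Read 4: bits[30:38] width=8 -> value=194 (bin 11000010); offset now 38 = byte 4 bit 6; 10 bits remain
Read 5: bits[38:39] width=1 -> value=1 (bin 1); offset now 39 = byte 4 bit 7; 9 bits remain

Answer: 4 7 1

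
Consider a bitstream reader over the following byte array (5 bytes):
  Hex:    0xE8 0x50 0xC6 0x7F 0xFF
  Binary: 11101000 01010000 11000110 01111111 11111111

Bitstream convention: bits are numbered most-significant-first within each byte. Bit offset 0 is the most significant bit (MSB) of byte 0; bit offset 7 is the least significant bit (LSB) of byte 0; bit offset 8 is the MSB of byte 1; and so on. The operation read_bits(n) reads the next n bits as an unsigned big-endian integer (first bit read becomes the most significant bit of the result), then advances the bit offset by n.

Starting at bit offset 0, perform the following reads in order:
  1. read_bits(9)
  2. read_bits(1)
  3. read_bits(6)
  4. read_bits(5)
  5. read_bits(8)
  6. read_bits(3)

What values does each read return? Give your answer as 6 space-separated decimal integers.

Read 1: bits[0:9] width=9 -> value=464 (bin 111010000); offset now 9 = byte 1 bit 1; 31 bits remain
Read 2: bits[9:10] width=1 -> value=1 (bin 1); offset now 10 = byte 1 bit 2; 30 bits remain
Read 3: bits[10:16] width=6 -> value=16 (bin 010000); offset now 16 = byte 2 bit 0; 24 bits remain
Read 4: bits[16:21] width=5 -> value=24 (bin 11000); offset now 21 = byte 2 bit 5; 19 bits remain
Read 5: bits[21:29] width=8 -> value=207 (bin 11001111); offset now 29 = byte 3 bit 5; 11 bits remain
Read 6: bits[29:32] width=3 -> value=7 (bin 111); offset now 32 = byte 4 bit 0; 8 bits remain

Answer: 464 1 16 24 207 7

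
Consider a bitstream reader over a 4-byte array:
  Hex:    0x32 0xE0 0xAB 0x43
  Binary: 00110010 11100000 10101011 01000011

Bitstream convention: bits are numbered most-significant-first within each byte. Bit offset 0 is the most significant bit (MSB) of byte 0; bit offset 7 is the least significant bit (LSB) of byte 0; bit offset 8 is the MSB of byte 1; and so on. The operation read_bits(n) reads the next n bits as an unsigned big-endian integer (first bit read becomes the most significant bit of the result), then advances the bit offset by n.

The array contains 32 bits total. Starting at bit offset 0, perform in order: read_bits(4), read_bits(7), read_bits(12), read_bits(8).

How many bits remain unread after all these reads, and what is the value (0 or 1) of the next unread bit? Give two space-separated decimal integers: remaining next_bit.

Answer: 1 1

Derivation:
Read 1: bits[0:4] width=4 -> value=3 (bin 0011); offset now 4 = byte 0 bit 4; 28 bits remain
Read 2: bits[4:11] width=7 -> value=23 (bin 0010111); offset now 11 = byte 1 bit 3; 21 bits remain
Read 3: bits[11:23] width=12 -> value=85 (bin 000001010101); offset now 23 = byte 2 bit 7; 9 bits remain
Read 4: bits[23:31] width=8 -> value=161 (bin 10100001); offset now 31 = byte 3 bit 7; 1 bits remain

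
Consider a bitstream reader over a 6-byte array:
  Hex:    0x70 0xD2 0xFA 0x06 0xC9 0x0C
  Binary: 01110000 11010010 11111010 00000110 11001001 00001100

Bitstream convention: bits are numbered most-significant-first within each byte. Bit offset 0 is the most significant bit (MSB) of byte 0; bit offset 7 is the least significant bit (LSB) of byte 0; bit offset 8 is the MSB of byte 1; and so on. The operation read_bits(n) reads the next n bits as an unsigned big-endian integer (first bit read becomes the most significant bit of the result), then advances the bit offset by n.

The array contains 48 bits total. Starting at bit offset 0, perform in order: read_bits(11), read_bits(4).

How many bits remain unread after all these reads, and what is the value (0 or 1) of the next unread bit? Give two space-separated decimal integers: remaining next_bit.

Read 1: bits[0:11] width=11 -> value=902 (bin 01110000110); offset now 11 = byte 1 bit 3; 37 bits remain
Read 2: bits[11:15] width=4 -> value=9 (bin 1001); offset now 15 = byte 1 bit 7; 33 bits remain

Answer: 33 0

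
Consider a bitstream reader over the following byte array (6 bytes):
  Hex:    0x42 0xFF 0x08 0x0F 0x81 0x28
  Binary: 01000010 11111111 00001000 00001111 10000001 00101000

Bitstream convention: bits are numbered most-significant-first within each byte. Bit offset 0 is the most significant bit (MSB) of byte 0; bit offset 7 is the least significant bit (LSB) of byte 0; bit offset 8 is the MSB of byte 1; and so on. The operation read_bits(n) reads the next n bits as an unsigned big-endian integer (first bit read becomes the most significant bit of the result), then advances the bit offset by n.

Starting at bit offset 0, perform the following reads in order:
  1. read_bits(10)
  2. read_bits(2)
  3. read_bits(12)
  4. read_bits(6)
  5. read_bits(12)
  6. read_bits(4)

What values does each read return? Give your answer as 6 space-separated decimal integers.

Answer: 267 3 3848 3 3588 10

Derivation:
Read 1: bits[0:10] width=10 -> value=267 (bin 0100001011); offset now 10 = byte 1 bit 2; 38 bits remain
Read 2: bits[10:12] width=2 -> value=3 (bin 11); offset now 12 = byte 1 bit 4; 36 bits remain
Read 3: bits[12:24] width=12 -> value=3848 (bin 111100001000); offset now 24 = byte 3 bit 0; 24 bits remain
Read 4: bits[24:30] width=6 -> value=3 (bin 000011); offset now 30 = byte 3 bit 6; 18 bits remain
Read 5: bits[30:42] width=12 -> value=3588 (bin 111000000100); offset now 42 = byte 5 bit 2; 6 bits remain
Read 6: bits[42:46] width=4 -> value=10 (bin 1010); offset now 46 = byte 5 bit 6; 2 bits remain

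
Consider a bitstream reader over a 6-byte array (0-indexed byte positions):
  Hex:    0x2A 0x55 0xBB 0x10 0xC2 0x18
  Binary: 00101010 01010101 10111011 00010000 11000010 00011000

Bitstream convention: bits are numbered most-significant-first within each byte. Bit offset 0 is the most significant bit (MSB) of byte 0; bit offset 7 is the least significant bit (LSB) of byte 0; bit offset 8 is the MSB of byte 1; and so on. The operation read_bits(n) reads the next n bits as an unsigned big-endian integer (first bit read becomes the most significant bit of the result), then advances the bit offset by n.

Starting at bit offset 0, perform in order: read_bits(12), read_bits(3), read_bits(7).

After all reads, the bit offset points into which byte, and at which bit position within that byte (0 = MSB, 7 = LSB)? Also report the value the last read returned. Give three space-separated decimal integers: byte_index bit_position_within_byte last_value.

Read 1: bits[0:12] width=12 -> value=677 (bin 001010100101); offset now 12 = byte 1 bit 4; 36 bits remain
Read 2: bits[12:15] width=3 -> value=2 (bin 010); offset now 15 = byte 1 bit 7; 33 bits remain
Read 3: bits[15:22] width=7 -> value=110 (bin 1101110); offset now 22 = byte 2 bit 6; 26 bits remain

Answer: 2 6 110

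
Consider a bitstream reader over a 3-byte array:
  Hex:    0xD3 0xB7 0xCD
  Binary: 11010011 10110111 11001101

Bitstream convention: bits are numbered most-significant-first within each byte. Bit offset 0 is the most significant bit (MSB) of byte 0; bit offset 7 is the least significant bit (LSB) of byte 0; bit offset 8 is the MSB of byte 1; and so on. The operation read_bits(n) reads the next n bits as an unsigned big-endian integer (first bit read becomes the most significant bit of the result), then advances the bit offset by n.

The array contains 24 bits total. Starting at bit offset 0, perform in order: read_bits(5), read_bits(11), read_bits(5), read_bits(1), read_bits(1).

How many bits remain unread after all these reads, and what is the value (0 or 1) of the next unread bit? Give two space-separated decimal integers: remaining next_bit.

Answer: 1 1

Derivation:
Read 1: bits[0:5] width=5 -> value=26 (bin 11010); offset now 5 = byte 0 bit 5; 19 bits remain
Read 2: bits[5:16] width=11 -> value=951 (bin 01110110111); offset now 16 = byte 2 bit 0; 8 bits remain
Read 3: bits[16:21] width=5 -> value=25 (bin 11001); offset now 21 = byte 2 bit 5; 3 bits remain
Read 4: bits[21:22] width=1 -> value=1 (bin 1); offset now 22 = byte 2 bit 6; 2 bits remain
Read 5: bits[22:23] width=1 -> value=0 (bin 0); offset now 23 = byte 2 bit 7; 1 bits remain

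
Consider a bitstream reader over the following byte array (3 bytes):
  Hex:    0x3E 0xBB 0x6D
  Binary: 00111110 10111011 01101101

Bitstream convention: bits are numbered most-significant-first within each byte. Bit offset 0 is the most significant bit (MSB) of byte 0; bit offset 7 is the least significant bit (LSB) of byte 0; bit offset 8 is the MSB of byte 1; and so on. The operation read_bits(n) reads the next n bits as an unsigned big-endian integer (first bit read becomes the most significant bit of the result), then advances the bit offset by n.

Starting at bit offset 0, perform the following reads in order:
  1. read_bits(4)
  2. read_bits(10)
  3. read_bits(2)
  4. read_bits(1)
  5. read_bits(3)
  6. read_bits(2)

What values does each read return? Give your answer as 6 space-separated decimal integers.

Read 1: bits[0:4] width=4 -> value=3 (bin 0011); offset now 4 = byte 0 bit 4; 20 bits remain
Read 2: bits[4:14] width=10 -> value=942 (bin 1110101110); offset now 14 = byte 1 bit 6; 10 bits remain
Read 3: bits[14:16] width=2 -> value=3 (bin 11); offset now 16 = byte 2 bit 0; 8 bits remain
Read 4: bits[16:17] width=1 -> value=0 (bin 0); offset now 17 = byte 2 bit 1; 7 bits remain
Read 5: bits[17:20] width=3 -> value=6 (bin 110); offset now 20 = byte 2 bit 4; 4 bits remain
Read 6: bits[20:22] width=2 -> value=3 (bin 11); offset now 22 = byte 2 bit 6; 2 bits remain

Answer: 3 942 3 0 6 3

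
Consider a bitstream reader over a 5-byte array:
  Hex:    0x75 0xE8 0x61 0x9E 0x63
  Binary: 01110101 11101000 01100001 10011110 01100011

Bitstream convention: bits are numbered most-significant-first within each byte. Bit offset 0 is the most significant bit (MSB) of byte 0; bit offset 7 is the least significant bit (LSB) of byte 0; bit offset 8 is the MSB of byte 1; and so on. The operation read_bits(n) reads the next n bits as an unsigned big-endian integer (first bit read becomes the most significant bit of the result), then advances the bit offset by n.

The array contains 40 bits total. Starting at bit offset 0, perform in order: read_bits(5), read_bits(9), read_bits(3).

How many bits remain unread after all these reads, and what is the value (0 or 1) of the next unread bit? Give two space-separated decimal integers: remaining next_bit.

Answer: 23 1

Derivation:
Read 1: bits[0:5] width=5 -> value=14 (bin 01110); offset now 5 = byte 0 bit 5; 35 bits remain
Read 2: bits[5:14] width=9 -> value=378 (bin 101111010); offset now 14 = byte 1 bit 6; 26 bits remain
Read 3: bits[14:17] width=3 -> value=0 (bin 000); offset now 17 = byte 2 bit 1; 23 bits remain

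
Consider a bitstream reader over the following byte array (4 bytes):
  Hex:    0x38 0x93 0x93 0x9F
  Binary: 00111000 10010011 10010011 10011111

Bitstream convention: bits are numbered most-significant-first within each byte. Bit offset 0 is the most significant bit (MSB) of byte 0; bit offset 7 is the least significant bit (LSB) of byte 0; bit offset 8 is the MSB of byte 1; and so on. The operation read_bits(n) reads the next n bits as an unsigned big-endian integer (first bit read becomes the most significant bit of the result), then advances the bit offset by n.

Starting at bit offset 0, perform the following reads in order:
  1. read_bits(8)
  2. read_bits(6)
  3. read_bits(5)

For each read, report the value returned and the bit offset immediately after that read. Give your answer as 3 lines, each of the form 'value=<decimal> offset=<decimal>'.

Read 1: bits[0:8] width=8 -> value=56 (bin 00111000); offset now 8 = byte 1 bit 0; 24 bits remain
Read 2: bits[8:14] width=6 -> value=36 (bin 100100); offset now 14 = byte 1 bit 6; 18 bits remain
Read 3: bits[14:19] width=5 -> value=28 (bin 11100); offset now 19 = byte 2 bit 3; 13 bits remain

Answer: value=56 offset=8
value=36 offset=14
value=28 offset=19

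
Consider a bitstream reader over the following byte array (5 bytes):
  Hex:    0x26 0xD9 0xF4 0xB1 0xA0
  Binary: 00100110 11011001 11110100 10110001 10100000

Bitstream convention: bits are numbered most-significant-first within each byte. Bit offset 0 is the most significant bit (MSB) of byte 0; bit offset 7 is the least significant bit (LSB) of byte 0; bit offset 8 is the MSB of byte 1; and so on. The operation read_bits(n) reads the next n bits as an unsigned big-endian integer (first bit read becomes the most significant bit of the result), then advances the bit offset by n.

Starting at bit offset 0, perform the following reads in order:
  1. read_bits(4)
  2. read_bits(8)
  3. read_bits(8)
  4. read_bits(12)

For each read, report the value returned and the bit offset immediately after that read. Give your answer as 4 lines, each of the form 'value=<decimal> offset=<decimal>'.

Read 1: bits[0:4] width=4 -> value=2 (bin 0010); offset now 4 = byte 0 bit 4; 36 bits remain
Read 2: bits[4:12] width=8 -> value=109 (bin 01101101); offset now 12 = byte 1 bit 4; 28 bits remain
Read 3: bits[12:20] width=8 -> value=159 (bin 10011111); offset now 20 = byte 2 bit 4; 20 bits remain
Read 4: bits[20:32] width=12 -> value=1201 (bin 010010110001); offset now 32 = byte 4 bit 0; 8 bits remain

Answer: value=2 offset=4
value=109 offset=12
value=159 offset=20
value=1201 offset=32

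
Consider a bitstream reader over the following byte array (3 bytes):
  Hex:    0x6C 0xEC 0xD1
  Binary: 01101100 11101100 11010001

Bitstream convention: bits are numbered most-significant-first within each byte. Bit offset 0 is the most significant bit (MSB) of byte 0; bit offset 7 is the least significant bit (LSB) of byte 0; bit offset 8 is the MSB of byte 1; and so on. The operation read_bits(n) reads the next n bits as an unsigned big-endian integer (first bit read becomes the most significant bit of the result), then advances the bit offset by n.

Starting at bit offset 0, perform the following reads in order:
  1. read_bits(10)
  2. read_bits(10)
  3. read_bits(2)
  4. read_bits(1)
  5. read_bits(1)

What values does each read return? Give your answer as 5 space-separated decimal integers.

Read 1: bits[0:10] width=10 -> value=435 (bin 0110110011); offset now 10 = byte 1 bit 2; 14 bits remain
Read 2: bits[10:20] width=10 -> value=717 (bin 1011001101); offset now 20 = byte 2 bit 4; 4 bits remain
Read 3: bits[20:22] width=2 -> value=0 (bin 00); offset now 22 = byte 2 bit 6; 2 bits remain
Read 4: bits[22:23] width=1 -> value=0 (bin 0); offset now 23 = byte 2 bit 7; 1 bits remain
Read 5: bits[23:24] width=1 -> value=1 (bin 1); offset now 24 = byte 3 bit 0; 0 bits remain

Answer: 435 717 0 0 1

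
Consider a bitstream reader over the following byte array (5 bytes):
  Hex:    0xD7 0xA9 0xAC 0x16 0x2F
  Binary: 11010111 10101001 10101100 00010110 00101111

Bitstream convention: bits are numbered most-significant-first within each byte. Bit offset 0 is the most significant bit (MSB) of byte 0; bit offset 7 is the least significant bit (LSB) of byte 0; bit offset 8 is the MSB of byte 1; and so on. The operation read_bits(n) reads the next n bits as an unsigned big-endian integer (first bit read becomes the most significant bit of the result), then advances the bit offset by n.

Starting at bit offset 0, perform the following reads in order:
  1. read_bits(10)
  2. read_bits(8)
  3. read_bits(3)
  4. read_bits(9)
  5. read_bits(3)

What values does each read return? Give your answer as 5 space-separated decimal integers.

Read 1: bits[0:10] width=10 -> value=862 (bin 1101011110); offset now 10 = byte 1 bit 2; 30 bits remain
Read 2: bits[10:18] width=8 -> value=166 (bin 10100110); offset now 18 = byte 2 bit 2; 22 bits remain
Read 3: bits[18:21] width=3 -> value=5 (bin 101); offset now 21 = byte 2 bit 5; 19 bits remain
Read 4: bits[21:30] width=9 -> value=261 (bin 100000101); offset now 30 = byte 3 bit 6; 10 bits remain
Read 5: bits[30:33] width=3 -> value=4 (bin 100); offset now 33 = byte 4 bit 1; 7 bits remain

Answer: 862 166 5 261 4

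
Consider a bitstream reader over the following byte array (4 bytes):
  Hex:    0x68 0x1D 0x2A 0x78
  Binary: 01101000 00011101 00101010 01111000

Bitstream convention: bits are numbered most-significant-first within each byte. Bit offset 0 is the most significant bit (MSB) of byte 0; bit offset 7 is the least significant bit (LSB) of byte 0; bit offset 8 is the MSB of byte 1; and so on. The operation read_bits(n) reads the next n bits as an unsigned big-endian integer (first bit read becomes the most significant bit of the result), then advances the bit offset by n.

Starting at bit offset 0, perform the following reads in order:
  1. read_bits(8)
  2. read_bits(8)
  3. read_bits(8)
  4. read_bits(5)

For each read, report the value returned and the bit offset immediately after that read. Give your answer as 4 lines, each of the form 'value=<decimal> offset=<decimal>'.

Read 1: bits[0:8] width=8 -> value=104 (bin 01101000); offset now 8 = byte 1 bit 0; 24 bits remain
Read 2: bits[8:16] width=8 -> value=29 (bin 00011101); offset now 16 = byte 2 bit 0; 16 bits remain
Read 3: bits[16:24] width=8 -> value=42 (bin 00101010); offset now 24 = byte 3 bit 0; 8 bits remain
Read 4: bits[24:29] width=5 -> value=15 (bin 01111); offset now 29 = byte 3 bit 5; 3 bits remain

Answer: value=104 offset=8
value=29 offset=16
value=42 offset=24
value=15 offset=29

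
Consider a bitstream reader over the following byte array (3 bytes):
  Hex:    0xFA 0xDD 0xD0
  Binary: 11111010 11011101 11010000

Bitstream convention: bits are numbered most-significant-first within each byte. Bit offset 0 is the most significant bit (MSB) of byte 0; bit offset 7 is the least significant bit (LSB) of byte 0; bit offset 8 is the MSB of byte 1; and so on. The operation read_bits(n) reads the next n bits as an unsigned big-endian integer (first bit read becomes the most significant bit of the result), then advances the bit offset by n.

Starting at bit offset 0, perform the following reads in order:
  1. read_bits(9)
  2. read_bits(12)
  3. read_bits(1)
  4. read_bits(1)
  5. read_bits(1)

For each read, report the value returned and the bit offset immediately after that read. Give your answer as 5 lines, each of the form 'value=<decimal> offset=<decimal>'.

Read 1: bits[0:9] width=9 -> value=501 (bin 111110101); offset now 9 = byte 1 bit 1; 15 bits remain
Read 2: bits[9:21] width=12 -> value=3002 (bin 101110111010); offset now 21 = byte 2 bit 5; 3 bits remain
Read 3: bits[21:22] width=1 -> value=0 (bin 0); offset now 22 = byte 2 bit 6; 2 bits remain
Read 4: bits[22:23] width=1 -> value=0 (bin 0); offset now 23 = byte 2 bit 7; 1 bits remain
Read 5: bits[23:24] width=1 -> value=0 (bin 0); offset now 24 = byte 3 bit 0; 0 bits remain

Answer: value=501 offset=9
value=3002 offset=21
value=0 offset=22
value=0 offset=23
value=0 offset=24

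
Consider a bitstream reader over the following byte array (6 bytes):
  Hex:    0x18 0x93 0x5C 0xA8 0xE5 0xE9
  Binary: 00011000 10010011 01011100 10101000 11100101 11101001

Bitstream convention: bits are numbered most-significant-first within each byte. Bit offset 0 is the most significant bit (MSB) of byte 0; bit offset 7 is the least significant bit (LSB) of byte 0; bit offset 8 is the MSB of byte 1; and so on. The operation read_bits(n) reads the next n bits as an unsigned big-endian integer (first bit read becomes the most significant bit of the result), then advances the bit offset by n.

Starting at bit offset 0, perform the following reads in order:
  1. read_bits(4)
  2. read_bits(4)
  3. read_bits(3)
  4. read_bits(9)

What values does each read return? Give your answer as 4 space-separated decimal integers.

Read 1: bits[0:4] width=4 -> value=1 (bin 0001); offset now 4 = byte 0 bit 4; 44 bits remain
Read 2: bits[4:8] width=4 -> value=8 (bin 1000); offset now 8 = byte 1 bit 0; 40 bits remain
Read 3: bits[8:11] width=3 -> value=4 (bin 100); offset now 11 = byte 1 bit 3; 37 bits remain
Read 4: bits[11:20] width=9 -> value=309 (bin 100110101); offset now 20 = byte 2 bit 4; 28 bits remain

Answer: 1 8 4 309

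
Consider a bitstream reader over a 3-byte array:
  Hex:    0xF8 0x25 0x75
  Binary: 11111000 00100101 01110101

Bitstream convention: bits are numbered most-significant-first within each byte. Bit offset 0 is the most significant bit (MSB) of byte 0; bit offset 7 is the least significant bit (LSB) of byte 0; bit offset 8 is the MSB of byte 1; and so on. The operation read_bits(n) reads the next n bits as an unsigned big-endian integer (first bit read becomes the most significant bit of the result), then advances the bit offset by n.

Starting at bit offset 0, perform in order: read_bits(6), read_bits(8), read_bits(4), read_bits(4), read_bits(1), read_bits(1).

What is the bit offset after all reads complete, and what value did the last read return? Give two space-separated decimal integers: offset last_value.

Read 1: bits[0:6] width=6 -> value=62 (bin 111110); offset now 6 = byte 0 bit 6; 18 bits remain
Read 2: bits[6:14] width=8 -> value=9 (bin 00001001); offset now 14 = byte 1 bit 6; 10 bits remain
Read 3: bits[14:18] width=4 -> value=5 (bin 0101); offset now 18 = byte 2 bit 2; 6 bits remain
Read 4: bits[18:22] width=4 -> value=13 (bin 1101); offset now 22 = byte 2 bit 6; 2 bits remain
Read 5: bits[22:23] width=1 -> value=0 (bin 0); offset now 23 = byte 2 bit 7; 1 bits remain
Read 6: bits[23:24] width=1 -> value=1 (bin 1); offset now 24 = byte 3 bit 0; 0 bits remain

Answer: 24 1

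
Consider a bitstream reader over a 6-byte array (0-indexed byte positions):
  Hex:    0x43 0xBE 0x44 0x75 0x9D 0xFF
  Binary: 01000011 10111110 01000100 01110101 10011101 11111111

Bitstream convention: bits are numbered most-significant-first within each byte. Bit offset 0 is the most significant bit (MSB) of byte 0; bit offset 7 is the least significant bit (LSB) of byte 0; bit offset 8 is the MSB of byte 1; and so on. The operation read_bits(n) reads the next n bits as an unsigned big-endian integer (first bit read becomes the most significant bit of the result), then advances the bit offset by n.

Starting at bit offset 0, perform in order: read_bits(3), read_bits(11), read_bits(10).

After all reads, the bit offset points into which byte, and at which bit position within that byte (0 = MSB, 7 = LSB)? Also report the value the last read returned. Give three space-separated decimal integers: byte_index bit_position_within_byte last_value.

Answer: 3 0 580

Derivation:
Read 1: bits[0:3] width=3 -> value=2 (bin 010); offset now 3 = byte 0 bit 3; 45 bits remain
Read 2: bits[3:14] width=11 -> value=239 (bin 00011101111); offset now 14 = byte 1 bit 6; 34 bits remain
Read 3: bits[14:24] width=10 -> value=580 (bin 1001000100); offset now 24 = byte 3 bit 0; 24 bits remain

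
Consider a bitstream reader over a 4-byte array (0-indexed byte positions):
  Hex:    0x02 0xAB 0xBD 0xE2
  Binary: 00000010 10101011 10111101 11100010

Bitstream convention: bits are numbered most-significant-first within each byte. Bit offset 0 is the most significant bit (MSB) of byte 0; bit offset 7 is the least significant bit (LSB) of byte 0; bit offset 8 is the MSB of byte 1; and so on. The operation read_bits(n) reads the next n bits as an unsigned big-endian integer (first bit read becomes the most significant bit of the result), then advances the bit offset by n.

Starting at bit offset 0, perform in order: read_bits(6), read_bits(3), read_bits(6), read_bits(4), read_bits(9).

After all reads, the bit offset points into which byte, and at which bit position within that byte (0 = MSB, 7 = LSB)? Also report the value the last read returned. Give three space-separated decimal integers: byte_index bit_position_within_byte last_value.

Answer: 3 4 478

Derivation:
Read 1: bits[0:6] width=6 -> value=0 (bin 000000); offset now 6 = byte 0 bit 6; 26 bits remain
Read 2: bits[6:9] width=3 -> value=5 (bin 101); offset now 9 = byte 1 bit 1; 23 bits remain
Read 3: bits[9:15] width=6 -> value=21 (bin 010101); offset now 15 = byte 1 bit 7; 17 bits remain
Read 4: bits[15:19] width=4 -> value=13 (bin 1101); offset now 19 = byte 2 bit 3; 13 bits remain
Read 5: bits[19:28] width=9 -> value=478 (bin 111011110); offset now 28 = byte 3 bit 4; 4 bits remain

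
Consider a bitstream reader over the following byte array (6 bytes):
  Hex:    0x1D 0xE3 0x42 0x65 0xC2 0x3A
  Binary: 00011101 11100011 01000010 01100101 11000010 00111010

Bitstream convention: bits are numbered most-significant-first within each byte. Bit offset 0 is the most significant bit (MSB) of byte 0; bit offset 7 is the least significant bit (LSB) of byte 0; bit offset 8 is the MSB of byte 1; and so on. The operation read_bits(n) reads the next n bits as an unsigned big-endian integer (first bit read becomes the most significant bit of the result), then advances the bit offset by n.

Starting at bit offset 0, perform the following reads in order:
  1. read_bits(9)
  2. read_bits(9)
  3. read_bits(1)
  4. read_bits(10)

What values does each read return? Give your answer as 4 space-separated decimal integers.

Read 1: bits[0:9] width=9 -> value=59 (bin 000111011); offset now 9 = byte 1 bit 1; 39 bits remain
Read 2: bits[9:18] width=9 -> value=397 (bin 110001101); offset now 18 = byte 2 bit 2; 30 bits remain
Read 3: bits[18:19] width=1 -> value=0 (bin 0); offset now 19 = byte 2 bit 3; 29 bits remain
Read 4: bits[19:29] width=10 -> value=76 (bin 0001001100); offset now 29 = byte 3 bit 5; 19 bits remain

Answer: 59 397 0 76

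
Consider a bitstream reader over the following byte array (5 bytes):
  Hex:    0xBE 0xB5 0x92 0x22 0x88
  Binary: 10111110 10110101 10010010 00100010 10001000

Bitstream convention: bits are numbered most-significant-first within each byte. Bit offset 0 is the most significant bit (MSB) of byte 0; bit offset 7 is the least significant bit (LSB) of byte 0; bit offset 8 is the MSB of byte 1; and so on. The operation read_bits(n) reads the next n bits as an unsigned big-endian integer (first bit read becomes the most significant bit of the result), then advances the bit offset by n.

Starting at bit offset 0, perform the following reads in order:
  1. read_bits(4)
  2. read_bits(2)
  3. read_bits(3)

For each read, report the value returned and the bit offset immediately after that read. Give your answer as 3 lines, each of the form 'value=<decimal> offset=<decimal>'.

Read 1: bits[0:4] width=4 -> value=11 (bin 1011); offset now 4 = byte 0 bit 4; 36 bits remain
Read 2: bits[4:6] width=2 -> value=3 (bin 11); offset now 6 = byte 0 bit 6; 34 bits remain
Read 3: bits[6:9] width=3 -> value=5 (bin 101); offset now 9 = byte 1 bit 1; 31 bits remain

Answer: value=11 offset=4
value=3 offset=6
value=5 offset=9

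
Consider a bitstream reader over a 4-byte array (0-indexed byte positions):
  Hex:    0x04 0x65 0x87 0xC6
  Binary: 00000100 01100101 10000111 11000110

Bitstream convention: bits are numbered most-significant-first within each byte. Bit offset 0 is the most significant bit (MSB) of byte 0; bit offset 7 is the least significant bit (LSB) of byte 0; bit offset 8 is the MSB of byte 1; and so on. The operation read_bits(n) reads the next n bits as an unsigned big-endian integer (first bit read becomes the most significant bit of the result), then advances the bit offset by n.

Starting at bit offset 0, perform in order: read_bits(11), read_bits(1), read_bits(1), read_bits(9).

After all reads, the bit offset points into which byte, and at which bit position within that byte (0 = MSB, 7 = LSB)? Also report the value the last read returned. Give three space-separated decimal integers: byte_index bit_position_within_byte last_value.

Read 1: bits[0:11] width=11 -> value=35 (bin 00000100011); offset now 11 = byte 1 bit 3; 21 bits remain
Read 2: bits[11:12] width=1 -> value=0 (bin 0); offset now 12 = byte 1 bit 4; 20 bits remain
Read 3: bits[12:13] width=1 -> value=0 (bin 0); offset now 13 = byte 1 bit 5; 19 bits remain
Read 4: bits[13:22] width=9 -> value=353 (bin 101100001); offset now 22 = byte 2 bit 6; 10 bits remain

Answer: 2 6 353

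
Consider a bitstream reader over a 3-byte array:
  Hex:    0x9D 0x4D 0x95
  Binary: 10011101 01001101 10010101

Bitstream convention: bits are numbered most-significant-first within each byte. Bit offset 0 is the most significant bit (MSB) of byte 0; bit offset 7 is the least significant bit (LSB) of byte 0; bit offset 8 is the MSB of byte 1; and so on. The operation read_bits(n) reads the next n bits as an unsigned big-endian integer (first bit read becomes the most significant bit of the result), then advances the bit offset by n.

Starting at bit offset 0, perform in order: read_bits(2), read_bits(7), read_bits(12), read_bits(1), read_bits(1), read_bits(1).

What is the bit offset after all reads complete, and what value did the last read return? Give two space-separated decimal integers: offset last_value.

Answer: 24 1

Derivation:
Read 1: bits[0:2] width=2 -> value=2 (bin 10); offset now 2 = byte 0 bit 2; 22 bits remain
Read 2: bits[2:9] width=7 -> value=58 (bin 0111010); offset now 9 = byte 1 bit 1; 15 bits remain
Read 3: bits[9:21] width=12 -> value=2482 (bin 100110110010); offset now 21 = byte 2 bit 5; 3 bits remain
Read 4: bits[21:22] width=1 -> value=1 (bin 1); offset now 22 = byte 2 bit 6; 2 bits remain
Read 5: bits[22:23] width=1 -> value=0 (bin 0); offset now 23 = byte 2 bit 7; 1 bits remain
Read 6: bits[23:24] width=1 -> value=1 (bin 1); offset now 24 = byte 3 bit 0; 0 bits remain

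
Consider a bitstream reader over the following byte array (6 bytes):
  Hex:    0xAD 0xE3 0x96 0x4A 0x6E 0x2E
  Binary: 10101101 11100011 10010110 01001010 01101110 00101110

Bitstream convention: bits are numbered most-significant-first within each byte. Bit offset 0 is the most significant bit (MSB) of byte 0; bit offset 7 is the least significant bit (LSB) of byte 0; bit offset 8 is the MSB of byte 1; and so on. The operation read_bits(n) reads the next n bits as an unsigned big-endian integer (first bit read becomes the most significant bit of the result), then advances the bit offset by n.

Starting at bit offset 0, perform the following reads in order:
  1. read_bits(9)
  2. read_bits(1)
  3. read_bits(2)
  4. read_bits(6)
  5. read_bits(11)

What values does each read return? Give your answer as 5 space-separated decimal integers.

Read 1: bits[0:9] width=9 -> value=347 (bin 101011011); offset now 9 = byte 1 bit 1; 39 bits remain
Read 2: bits[9:10] width=1 -> value=1 (bin 1); offset now 10 = byte 1 bit 2; 38 bits remain
Read 3: bits[10:12] width=2 -> value=2 (bin 10); offset now 12 = byte 1 bit 4; 36 bits remain
Read 4: bits[12:18] width=6 -> value=14 (bin 001110); offset now 18 = byte 2 bit 2; 30 bits remain
Read 5: bits[18:29] width=11 -> value=713 (bin 01011001001); offset now 29 = byte 3 bit 5; 19 bits remain

Answer: 347 1 2 14 713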